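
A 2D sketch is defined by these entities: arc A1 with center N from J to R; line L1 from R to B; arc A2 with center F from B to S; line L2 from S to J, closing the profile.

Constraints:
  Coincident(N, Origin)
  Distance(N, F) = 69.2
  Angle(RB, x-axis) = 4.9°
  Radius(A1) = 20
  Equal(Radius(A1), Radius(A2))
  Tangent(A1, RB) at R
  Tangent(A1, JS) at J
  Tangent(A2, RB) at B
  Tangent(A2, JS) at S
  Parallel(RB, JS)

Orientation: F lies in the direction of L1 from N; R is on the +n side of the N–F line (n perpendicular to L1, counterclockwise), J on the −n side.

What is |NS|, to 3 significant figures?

72.0

The slot axis is L1's direction at 4.9°, so u = (cos 4.9°, sin 4.9°) = (0.996, 0.0854) and n = (−sin 4.9°, cos 4.9°) = (-0.0854, 0.996). N is at the origin and F lies 69.2 along u from N, so F = 69.2·u = (68.9, 5.91). Tangency of A1 to both parallel lines with radius 20.0 puts R and J at N ± 20.0·n: R = (-1.71, 19.9), J = (1.71, -19.9). Equal radii place B and S the same way about F: B = F + 20.0·n = (67.2, 25.8), S = F − 20.0·n = (70.7, -14.0). Then |NS| = |S − N| = 72.0.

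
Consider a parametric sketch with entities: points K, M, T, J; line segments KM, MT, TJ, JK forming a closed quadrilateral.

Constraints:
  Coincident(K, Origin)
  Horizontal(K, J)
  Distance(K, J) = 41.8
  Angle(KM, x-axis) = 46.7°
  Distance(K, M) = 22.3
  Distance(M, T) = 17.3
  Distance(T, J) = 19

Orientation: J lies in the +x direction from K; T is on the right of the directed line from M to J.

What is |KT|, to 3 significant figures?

22.8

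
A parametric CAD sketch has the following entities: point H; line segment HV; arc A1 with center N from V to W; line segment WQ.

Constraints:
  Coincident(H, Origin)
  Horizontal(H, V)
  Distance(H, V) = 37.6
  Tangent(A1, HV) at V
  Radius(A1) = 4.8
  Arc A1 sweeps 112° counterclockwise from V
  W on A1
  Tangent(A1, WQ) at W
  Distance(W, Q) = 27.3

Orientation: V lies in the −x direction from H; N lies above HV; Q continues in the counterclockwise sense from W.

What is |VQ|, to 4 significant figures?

32.43

H is at the origin; H and V share the same y with |HV| = 37.6 and V on the −x side, so V = (-37.60, 0.000). The tangent condition forces NV to be normal to HV, so N = V + (0, 4.8) = (-37.60, 4.800). On A1, V sits at bearing -90° from N; a 112° counterclockwise sweep puts W at bearing 22°, so W = N + 4.8·(cos 22°, sin 22°) = (-33.15, 6.598). The tangent condition forces NW to be normal to WQ, so WQ runs along (−sin 22°, cos 22°); with |WQ| = 27.3, Q = (-43.38, 31.91). Then |VQ| = |Q − V| = 32.43.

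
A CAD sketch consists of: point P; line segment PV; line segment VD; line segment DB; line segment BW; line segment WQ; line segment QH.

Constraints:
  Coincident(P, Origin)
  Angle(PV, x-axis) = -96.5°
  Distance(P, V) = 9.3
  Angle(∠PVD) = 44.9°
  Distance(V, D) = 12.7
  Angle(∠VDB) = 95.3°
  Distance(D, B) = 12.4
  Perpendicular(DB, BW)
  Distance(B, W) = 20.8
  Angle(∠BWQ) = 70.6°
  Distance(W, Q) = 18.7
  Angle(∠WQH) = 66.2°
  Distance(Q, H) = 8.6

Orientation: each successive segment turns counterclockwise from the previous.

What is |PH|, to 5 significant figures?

5.5661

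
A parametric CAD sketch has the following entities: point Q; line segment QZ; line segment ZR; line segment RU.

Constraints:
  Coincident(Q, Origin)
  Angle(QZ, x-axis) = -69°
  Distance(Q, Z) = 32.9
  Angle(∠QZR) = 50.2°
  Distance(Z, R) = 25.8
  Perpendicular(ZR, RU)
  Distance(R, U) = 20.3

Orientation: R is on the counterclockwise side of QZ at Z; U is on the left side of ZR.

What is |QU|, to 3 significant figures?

6.87

Q is at the origin; QZ runs at -69.0° with length 32.9, so Z = 32.9·(cos -69.0°, sin -69.0°) = (11.8, -30.7). ∠QZR = 50.2°, so ZR runs at -69.0° + (180° − 50.2°) = 60.8° from the x-axis; with |ZR| = 25.8, R = Z + 25.8·(cos 60.8°, sin 60.8°) = (24.4, -8.19). The perpendicularity gives RU at right angles to ZR; with |RU| = 20.3 on the left of ZR, U = R + 20.3·(-0.873, 0.488) = (6.66, 1.71). Then |QU| = |U − Q| = 6.87.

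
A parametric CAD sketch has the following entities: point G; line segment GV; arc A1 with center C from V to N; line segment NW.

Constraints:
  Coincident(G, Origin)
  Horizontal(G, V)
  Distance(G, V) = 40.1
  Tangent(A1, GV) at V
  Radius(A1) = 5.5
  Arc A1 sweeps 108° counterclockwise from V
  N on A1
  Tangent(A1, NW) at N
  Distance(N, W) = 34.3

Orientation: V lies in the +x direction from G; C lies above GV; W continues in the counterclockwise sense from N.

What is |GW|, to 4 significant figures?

52.84

On A1, V sits at bearing -90° from C; a 108° counterclockwise sweep puts N at bearing 18°, so N = C + 5.5·(cos 18°, sin 18°) = (45.33, 7.200). Tangency of A1 to NW means the radius CN is perpendicular to NW, so NW runs along (−sin 18°, cos 18°); with |NW| = 34.3, W = (34.73, 39.82). Then |GW| = |W − G| = 52.84.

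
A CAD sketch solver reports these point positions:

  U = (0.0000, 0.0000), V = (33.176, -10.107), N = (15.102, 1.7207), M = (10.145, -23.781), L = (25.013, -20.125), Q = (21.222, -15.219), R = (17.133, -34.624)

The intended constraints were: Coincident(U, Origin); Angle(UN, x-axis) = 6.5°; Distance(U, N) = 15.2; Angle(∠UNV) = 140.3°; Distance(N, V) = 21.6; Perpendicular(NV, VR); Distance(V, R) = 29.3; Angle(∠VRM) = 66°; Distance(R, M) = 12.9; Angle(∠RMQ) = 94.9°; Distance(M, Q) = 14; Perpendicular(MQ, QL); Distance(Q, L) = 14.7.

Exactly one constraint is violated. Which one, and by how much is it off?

Distance(Q, L) = 14.7 — off by 8.50.

U = (0.00, 0.00) ✓; UN at 6.500° ✓; |UN| = 15.20 ✓; ∠UNV = 140.3° ✓; |NV| = 21.60 ✓; ∠(NV, VR) = 90.00° ✓; |VR| = 29.30 ✓; ∠VRM = 66.00° ✓; |RM| = 12.90 ✓; ∠RMQ = 94.90° ✓; |MQ| = 14.00 ✓; ∠(MQ, QL) = 90.01° ✓; |QL| = 6.200 ✗.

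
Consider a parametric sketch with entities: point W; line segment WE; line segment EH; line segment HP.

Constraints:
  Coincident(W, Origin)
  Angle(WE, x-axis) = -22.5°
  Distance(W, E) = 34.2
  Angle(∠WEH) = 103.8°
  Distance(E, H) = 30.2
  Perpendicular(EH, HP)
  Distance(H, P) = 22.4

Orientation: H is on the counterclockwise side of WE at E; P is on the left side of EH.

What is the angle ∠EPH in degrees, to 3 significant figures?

53.4°

∠WEH = 103.8°, so EH runs at -22.5° + (180° − 103.8°) = 53.7° from the x-axis; with |EH| = 30.2, H = E + 30.2·(cos 53.7°, sin 53.7°) = (49.5, 11.3). EH is perpendicular to HP; with |HP| = 22.4 on the left of EH, P = H + 22.4·(-0.806, 0.592) = (31.4, 24.5). Then cos ∠EPH = PE·PH / (|PE||PH|), giving 53.4°.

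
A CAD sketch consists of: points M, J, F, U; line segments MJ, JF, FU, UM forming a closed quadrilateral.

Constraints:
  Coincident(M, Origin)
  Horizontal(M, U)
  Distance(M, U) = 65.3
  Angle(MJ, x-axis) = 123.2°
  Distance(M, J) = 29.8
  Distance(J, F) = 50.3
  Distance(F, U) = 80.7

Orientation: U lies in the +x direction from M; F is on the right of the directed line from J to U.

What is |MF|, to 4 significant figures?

27.58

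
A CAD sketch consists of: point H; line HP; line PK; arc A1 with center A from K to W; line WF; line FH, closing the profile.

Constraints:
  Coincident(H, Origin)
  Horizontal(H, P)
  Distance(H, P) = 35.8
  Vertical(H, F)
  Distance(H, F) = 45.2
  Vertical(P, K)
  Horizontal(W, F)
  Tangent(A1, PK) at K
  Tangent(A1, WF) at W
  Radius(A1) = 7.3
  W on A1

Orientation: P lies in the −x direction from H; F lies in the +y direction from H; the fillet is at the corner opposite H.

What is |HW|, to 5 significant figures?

53.435

H is at the origin; H and P share the same y with |HP| = 35.8 and P on the −x side, so P = (-35.800, 0.0000). HF is vertical with |HF| = 45.2 and F on the +y side, so F = (0.0000, 45.200). The virtual corner opposite H is at (-35.800, 45.200). A1 meets PK tangentially, so AK is at right angles to PK and A1 meets WF tangentially, so AW is at right angles to WF, with radius 7.3, so the center A sits 7.3 in from both sides at A = (-28.500, 37.900). That places the tangent points at K = (-35.800, 37.900) on PK and W = (-28.500, 45.200) on WF. Then |HW| = |W − H| = 53.435.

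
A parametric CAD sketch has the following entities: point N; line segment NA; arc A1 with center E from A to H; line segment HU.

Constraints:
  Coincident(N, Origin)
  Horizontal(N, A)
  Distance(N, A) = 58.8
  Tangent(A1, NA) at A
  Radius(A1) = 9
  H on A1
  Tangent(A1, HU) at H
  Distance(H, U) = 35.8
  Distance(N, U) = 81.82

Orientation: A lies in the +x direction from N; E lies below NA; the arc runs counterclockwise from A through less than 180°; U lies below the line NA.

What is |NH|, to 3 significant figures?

52.7

N is at the origin; N and A share the same y with |NA| = 58.8 and A on the +x side, so A = (58.8, 0.00). Since A1 is tangent to NA there, EA ⟂ NA, so E = A + (0, -9) = (58.8, -9.00). Since EH ⟂ HU (tangency), |EU| = √(9.0² + 35.8²) = 36.9 regardless of where H sits on A1. So U lies on both circle(N, 81.82) and circle(E, 36.9); the below-NA intersection is U = (68.6, -44.6). H is the foot of the tangent from U: H = (51.0, -13.4).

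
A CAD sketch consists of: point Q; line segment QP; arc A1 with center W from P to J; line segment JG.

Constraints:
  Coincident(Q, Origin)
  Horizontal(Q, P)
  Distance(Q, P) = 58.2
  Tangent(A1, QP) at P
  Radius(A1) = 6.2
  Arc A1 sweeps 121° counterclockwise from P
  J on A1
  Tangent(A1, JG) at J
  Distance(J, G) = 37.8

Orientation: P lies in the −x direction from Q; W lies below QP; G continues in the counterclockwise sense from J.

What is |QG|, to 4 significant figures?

60.72

On A1, P sits at bearing 90° from W; a 121° counterclockwise sweep puts J at bearing 211°, so J = W + 6.2·(cos 211°, sin 211°) = (-63.51, -9.393). Since A1 is tangent to JG there, WJ ⟂ JG, so JG runs along (−sin 211°, cos 211°); with |JG| = 37.8, G = (-44.05, -41.79). Then |QG| = |G − Q| = 60.72.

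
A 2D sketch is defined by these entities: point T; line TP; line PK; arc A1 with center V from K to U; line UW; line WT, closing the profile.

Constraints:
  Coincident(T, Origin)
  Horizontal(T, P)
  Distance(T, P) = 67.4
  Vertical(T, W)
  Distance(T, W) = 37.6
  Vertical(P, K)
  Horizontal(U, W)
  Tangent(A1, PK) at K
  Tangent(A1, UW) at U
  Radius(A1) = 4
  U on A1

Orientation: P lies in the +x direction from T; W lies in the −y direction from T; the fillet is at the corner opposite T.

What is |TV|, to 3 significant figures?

71.8

T is at the origin; T and P share the same y with |TP| = 67.4 and P on the +x side, so P = (67.4, 0.00). TW is vertical with |TW| = 37.6 and W on the −y side, so W = (0.00, -37.6). The virtual corner opposite T is at (67.4, -37.6). Since A1 is tangent to PK there, VK ⟂ PK and A1 meets UW tangentially, so VU is at right angles to UW, with radius 4.0, so the center V sits 4.0 in from both sides at V = (63.4, -33.6). Then |TV| = |V − T| = 71.8.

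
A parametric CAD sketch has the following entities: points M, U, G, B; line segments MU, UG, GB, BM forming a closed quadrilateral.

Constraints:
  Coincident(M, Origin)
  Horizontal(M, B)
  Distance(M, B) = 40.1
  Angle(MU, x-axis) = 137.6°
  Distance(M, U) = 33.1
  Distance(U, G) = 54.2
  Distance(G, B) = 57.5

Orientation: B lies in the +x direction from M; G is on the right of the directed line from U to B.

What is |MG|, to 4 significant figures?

31.06

Checks: |UG| = 54.20 ✓; |GB| = 57.50 ✓.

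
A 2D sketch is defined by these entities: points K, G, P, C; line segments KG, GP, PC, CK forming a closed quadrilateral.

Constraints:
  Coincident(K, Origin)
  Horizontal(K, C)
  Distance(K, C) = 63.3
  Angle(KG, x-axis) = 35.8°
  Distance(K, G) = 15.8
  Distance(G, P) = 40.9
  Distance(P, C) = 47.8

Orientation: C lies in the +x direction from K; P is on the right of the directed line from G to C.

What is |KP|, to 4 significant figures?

39.20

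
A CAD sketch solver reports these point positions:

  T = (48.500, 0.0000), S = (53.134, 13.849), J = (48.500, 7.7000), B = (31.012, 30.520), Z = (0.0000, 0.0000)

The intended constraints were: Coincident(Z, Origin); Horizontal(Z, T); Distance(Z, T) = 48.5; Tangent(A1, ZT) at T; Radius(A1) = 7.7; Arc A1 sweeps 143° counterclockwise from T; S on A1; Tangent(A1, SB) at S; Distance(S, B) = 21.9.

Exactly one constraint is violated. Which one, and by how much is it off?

Distance(S, B) = 21.9 — off by 5.80.

Z = (0.00, 0.00) ✓; Z.y = 0.00, T.y = 0.00 ✓; |ZT| = 48.50 ✓; ∠(JT, TZ) = 90.00° ✓; |JT| = 7.700 ✓; bearing(J→S) − bearing(J→T) = 143.0° ✓; |JS| = 7.700 ✓; ∠(JS, SB) = 90.00° ✓; |SB| = 27.70 ✗.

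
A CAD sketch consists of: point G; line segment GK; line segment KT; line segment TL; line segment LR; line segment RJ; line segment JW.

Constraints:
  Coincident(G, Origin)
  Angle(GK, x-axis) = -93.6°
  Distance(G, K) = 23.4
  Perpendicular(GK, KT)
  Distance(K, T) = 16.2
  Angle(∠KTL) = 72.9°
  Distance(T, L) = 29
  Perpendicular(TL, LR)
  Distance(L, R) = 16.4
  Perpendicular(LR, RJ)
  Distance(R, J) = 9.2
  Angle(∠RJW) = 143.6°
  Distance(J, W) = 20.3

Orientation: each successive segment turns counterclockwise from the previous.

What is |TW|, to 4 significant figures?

5.561

LR is perpendicular to RJ, so RJ runs at -76.50°; with |RJ| = 9.2, J = (-5.870, -8.947). ∠RJW = 143.6° gives JW at -40.10° from the x-axis; with |JW| = 20.3, W = (9.658, -22.02). Then |TW| = |W − T| = 5.561.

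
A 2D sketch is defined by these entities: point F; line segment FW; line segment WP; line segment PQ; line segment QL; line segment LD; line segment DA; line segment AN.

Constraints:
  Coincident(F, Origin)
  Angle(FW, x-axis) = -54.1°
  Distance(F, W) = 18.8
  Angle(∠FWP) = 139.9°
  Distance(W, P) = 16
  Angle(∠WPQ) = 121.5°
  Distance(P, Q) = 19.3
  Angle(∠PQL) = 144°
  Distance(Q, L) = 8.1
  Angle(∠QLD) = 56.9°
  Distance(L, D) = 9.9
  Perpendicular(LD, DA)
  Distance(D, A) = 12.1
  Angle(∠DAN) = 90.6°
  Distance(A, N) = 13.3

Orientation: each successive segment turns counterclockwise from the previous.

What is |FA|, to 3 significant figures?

39.5

F is at the origin; FW runs at -54.1° with length 18.8, so W = (11.0, -15.2). ∠FWP = 139.9° gives WP at -14.0° from the x-axis; with |WP| = 16.0, P = (26.5, -19.1). ∠WPQ = 121.5° gives PQ at 44.5° from the x-axis; with |PQ| = 19.3, Q = (40.3, -5.57). ∠PQL = 144.0° gives QL at 80.5° from the x-axis; with |QL| = 8.1, L = (41.7, 2.42). ∠QLD = 56.9° gives LD at -156° from the x-axis; with |LD| = 9.9, D = (32.6, -1.55). LD is perpendicular to DA, so DA runs at -66.4°; with |DA| = 12.1, A = (37.4, -12.6). Then |FA| = |A − F| = 39.5.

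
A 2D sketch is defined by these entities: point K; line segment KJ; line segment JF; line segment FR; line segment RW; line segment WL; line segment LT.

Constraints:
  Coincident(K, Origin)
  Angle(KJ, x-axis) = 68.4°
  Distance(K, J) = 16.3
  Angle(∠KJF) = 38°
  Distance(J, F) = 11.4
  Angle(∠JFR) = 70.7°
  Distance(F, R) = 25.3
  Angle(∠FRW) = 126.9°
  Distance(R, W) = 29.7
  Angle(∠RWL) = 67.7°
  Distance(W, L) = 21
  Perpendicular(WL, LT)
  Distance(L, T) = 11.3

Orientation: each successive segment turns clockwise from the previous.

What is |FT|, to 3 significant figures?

27.0

K is at the origin; KJ runs at 68.4° with length 16.3, so J = (6.00, 15.2). ∠KJF = 38.0° gives JF at -73.6° from the x-axis; with |JF| = 11.4, F = (9.22, 4.22). ∠JFR = 70.7° gives FR at 177° from the x-axis; with |FR| = 25.3, R = (-16.0, 5.50). ∠FRW = 126.9° gives RW at 124° from the x-axis; with |RW| = 29.7, W = (-32.7, 30.1). ∠RWL = 67.7° gives WL at 11.7° from the x-axis; with |WL| = 21.0, L = (-12.1, 34.4). The perpendicularity gives LT at right angles to WL, so LT runs at -78.3°; with |LT| = 11.3, T = (-9.80, 23.3). Then |FT| = |T − F| = 27.0.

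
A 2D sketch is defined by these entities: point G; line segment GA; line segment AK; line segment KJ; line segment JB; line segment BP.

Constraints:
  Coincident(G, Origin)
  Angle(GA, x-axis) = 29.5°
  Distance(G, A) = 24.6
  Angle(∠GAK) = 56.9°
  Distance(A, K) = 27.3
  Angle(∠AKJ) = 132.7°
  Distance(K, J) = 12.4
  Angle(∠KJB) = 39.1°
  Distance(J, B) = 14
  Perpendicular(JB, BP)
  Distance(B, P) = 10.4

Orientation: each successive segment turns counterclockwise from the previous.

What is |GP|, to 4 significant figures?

25.76

G is at the origin; GA runs at 29.5° with length 24.6, so A = (21.41, 12.11). ∠GAK = 56.9° gives AK at 152.6° from the x-axis; with |AK| = 27.3, K = (-2.827, 24.68). ∠AKJ = 132.7° gives KJ at -160.1° from the x-axis; with |KJ| = 12.4, J = (-14.49, 20.46). ∠KJB = 39.1° gives JB at -19.20° from the x-axis; with |JB| = 14.0, B = (-1.265, 15.85). The perpendicularity gives BP at right angles to JB, so BP runs at 70.80°; with |BP| = 10.4, P = (2.155, 25.67). Then |GP| = |P − G| = 25.76.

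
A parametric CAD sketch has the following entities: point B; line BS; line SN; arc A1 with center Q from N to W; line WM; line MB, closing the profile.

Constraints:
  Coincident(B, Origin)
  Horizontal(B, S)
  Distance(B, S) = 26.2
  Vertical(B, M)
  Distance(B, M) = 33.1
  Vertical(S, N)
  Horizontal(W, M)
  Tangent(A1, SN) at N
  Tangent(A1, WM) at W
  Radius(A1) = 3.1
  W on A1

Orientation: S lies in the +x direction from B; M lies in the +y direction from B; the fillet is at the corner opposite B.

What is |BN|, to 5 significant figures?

39.830

The virtual corner opposite B is at (26.200, 33.100). Tangency of A1 to SN means the radius QN is perpendicular to SN and the tangent condition forces QW to be normal to WM, with radius 3.1, so the center Q sits 3.1 in from both sides at Q = (23.100, 30.000). That places the tangent points at N = (26.200, 30.000) on SN and W = (23.100, 33.100) on WM. Then |BN| = |N − B| = 39.830.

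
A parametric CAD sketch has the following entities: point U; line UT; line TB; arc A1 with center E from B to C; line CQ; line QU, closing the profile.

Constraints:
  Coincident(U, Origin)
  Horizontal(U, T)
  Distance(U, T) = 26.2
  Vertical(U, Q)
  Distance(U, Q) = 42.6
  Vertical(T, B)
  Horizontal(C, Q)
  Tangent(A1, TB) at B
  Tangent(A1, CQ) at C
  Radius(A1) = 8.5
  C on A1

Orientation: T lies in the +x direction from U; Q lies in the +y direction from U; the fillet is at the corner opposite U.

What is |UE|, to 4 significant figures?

38.42

UQ is vertical with |UQ| = 42.6 and Q on the +y side, so Q = (0.000, 42.60). The virtual corner opposite U is at (26.20, 42.60). Tangency of A1 to TB means the radius EB is perpendicular to TB and tangency of A1 to CQ means the radius EC is perpendicular to CQ, with radius 8.5, so the center E sits 8.5 in from both sides at E = (17.70, 34.10). Then |UE| = |E − U| = 38.42.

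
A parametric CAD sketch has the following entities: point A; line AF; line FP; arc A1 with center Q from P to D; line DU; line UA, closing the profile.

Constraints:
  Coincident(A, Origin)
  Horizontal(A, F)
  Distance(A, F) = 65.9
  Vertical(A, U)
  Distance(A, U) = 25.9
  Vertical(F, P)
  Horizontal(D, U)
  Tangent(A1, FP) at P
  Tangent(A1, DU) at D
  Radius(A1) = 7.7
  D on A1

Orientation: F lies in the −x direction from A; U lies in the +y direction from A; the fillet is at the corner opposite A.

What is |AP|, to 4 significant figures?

68.37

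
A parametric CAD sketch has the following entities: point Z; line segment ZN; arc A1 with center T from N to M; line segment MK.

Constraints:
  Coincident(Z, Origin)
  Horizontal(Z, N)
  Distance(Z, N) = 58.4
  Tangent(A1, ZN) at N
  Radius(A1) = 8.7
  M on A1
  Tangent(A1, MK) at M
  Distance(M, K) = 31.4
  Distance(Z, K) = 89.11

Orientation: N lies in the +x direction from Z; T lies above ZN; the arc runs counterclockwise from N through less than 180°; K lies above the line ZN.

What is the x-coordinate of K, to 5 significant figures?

84.552

Checks: |TM| = 8.700 ✓; ∠(TM, MK) = 90.00° ✓; |MK| = 31.40 ✓; |ZK| = 89.11 ✓.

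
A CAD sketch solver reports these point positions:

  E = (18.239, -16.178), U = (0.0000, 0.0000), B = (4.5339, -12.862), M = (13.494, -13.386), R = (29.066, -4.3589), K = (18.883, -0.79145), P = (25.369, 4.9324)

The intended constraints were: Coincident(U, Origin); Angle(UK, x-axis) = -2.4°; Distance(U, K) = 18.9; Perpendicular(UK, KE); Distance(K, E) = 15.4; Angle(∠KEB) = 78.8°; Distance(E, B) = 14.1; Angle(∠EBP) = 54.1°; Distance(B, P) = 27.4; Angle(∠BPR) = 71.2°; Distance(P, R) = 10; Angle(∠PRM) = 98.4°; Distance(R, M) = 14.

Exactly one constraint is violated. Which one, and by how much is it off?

Distance(R, M) = 14 — off by 4.00.

U = (0.00, 0.00) ✓; UK at -2.400° ✓; |UK| = 18.90 ✓; ∠(UK, KE) = 90.00° ✓; |KE| = 15.40 ✓; ∠KEB = 78.80° ✓; |EB| = 14.10 ✓; ∠EBP = 54.10° ✓; |BP| = 27.40 ✓; ∠BPR = 71.20° ✓; |PR| = 10.00 ✓; ∠PRM = 98.40° ✓; |RM| = 18.00 ✗.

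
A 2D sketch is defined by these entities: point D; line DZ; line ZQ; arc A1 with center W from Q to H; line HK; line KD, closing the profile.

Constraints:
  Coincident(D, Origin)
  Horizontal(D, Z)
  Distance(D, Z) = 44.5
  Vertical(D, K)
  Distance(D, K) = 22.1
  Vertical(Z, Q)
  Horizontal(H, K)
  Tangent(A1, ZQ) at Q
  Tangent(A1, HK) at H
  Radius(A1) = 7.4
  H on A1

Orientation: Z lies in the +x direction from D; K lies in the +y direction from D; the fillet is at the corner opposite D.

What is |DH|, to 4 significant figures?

43.18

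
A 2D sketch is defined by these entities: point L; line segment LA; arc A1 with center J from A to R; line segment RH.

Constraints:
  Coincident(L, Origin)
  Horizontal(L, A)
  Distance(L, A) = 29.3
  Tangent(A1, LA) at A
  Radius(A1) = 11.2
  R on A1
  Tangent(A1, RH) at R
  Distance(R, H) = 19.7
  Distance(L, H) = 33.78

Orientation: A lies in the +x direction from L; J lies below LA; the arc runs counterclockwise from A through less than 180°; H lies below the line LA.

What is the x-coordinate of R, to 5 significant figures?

18.158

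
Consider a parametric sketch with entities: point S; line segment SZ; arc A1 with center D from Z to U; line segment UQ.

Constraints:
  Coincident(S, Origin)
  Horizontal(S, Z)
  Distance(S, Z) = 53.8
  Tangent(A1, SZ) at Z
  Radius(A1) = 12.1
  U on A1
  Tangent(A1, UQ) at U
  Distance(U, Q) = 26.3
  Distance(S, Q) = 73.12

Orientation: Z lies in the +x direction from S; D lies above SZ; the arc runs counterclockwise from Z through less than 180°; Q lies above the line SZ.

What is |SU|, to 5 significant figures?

67.233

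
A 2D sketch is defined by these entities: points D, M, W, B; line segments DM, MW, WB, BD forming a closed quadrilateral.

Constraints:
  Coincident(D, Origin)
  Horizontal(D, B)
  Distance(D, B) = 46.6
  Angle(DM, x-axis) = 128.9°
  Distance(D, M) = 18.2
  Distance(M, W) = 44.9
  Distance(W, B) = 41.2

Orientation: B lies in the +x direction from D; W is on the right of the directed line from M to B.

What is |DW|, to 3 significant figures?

26.9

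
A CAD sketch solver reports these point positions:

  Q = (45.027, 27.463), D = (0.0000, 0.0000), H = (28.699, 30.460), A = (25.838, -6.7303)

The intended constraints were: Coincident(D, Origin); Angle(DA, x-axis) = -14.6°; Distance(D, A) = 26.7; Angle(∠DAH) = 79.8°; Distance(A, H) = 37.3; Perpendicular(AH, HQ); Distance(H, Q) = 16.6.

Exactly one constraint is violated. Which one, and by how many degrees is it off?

Perpendicular(AH, HQ) — off by 6.00°.

D = (0.00, 0.00) ✓; DA at -14.60° ✓; |DA| = 26.70 ✓; ∠DAH = 79.80° ✓; |AH| = 37.30 ✓; ∠(AH, HQ) = 96.00° ✗; |HQ| = 16.60 ✓.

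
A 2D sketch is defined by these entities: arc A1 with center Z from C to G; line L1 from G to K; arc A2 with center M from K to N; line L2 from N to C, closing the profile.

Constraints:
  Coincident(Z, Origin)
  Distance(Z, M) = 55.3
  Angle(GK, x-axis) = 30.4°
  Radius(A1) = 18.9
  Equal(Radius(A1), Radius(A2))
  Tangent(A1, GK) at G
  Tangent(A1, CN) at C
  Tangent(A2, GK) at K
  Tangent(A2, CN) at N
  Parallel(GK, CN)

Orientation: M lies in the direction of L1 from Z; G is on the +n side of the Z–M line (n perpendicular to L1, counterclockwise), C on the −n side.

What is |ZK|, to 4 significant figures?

58.44

Tangency of A1 to both parallel lines with radius 18.9 puts G and C at Z ± 18.9·n: G = (-9.564, 16.30), C = (9.564, -16.30). Equal radii place K and N the same way about M: K = M + 18.9·n = (38.13, 44.29), N = M − 18.9·n = (57.26, 11.68). Then |ZK| = |K − Z| = 58.44.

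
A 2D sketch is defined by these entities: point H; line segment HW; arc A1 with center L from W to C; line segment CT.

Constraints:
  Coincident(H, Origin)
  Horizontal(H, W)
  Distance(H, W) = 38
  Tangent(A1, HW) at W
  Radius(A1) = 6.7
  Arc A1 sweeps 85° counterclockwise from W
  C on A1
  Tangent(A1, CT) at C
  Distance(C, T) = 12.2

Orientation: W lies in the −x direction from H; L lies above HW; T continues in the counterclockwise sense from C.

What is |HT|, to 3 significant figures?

35.3

H is at the origin; H and W share the same y with |HW| = 38.0 and W on the −x side, so W = (-38.0, 0.00). Tangency of A1 to HW means the radius LW is perpendicular to HW, so L = W + (0, 6.7) = (-38.0, 6.70). On A1, W sits at bearing -90° from L; an 85° counterclockwise sweep puts C at bearing -5°, so C = L + 6.7·(cos -5°, sin -5°) = (-31.3, 6.12). A1 meets CT tangentially, so LC is at right angles to CT, so CT runs along (−sin -5°, cos -5°); with |CT| = 12.2, T = (-30.3, 18.3). Then |HT| = |T − H| = 35.3.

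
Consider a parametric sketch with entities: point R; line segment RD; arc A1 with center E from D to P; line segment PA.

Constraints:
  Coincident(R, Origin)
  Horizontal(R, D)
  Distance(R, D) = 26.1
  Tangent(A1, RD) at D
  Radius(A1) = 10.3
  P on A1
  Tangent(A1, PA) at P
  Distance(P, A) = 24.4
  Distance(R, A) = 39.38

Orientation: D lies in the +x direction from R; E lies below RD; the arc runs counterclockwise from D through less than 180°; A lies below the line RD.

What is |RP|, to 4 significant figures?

19.25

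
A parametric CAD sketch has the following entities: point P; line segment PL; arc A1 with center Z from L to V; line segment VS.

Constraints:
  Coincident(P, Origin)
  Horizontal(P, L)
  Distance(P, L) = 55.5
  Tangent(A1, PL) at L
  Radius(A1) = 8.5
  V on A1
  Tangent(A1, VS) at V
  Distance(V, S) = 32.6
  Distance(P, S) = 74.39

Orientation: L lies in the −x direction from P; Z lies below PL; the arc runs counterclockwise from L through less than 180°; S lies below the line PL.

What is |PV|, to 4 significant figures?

64.62

Checks: |ZV| = 8.500 ✓; ∠(ZV, VS) = 90.00° ✓; |VS| = 32.60 ✓; |PS| = 74.39 ✓.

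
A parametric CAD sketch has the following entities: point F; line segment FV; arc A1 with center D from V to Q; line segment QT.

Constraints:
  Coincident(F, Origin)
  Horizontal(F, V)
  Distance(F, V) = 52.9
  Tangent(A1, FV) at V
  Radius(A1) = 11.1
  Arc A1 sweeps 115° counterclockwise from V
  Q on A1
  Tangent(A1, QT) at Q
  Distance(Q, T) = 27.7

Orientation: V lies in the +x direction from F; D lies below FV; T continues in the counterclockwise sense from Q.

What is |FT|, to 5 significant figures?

68.175

F is at the origin; F and V share the same y with |FV| = 52.9 and V on the +x side, so V = (52.900, 0.0000). Tangency of A1 to FV means the radius DV is perpendicular to FV, so D = V + (0, -11.1) = (52.900, -11.100). On A1, V sits at bearing 90° from D; a 115° counterclockwise sweep puts Q at bearing 205°, so Q = D + 11.1·(cos 205°, sin 205°) = (42.840, -15.791). A1 meets QT tangentially, so DQ is at right angles to QT, so QT runs along (−sin 205°, cos 205°); with |QT| = 27.7, T = (54.547, -40.896). Then |FT| = |T − F| = 68.175.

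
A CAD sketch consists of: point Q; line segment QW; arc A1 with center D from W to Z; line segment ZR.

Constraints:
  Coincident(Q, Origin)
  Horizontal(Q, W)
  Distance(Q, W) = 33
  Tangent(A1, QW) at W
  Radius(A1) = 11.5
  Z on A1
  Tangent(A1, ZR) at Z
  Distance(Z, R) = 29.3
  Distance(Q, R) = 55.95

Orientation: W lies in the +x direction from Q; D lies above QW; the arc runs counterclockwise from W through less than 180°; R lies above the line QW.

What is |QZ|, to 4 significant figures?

46.43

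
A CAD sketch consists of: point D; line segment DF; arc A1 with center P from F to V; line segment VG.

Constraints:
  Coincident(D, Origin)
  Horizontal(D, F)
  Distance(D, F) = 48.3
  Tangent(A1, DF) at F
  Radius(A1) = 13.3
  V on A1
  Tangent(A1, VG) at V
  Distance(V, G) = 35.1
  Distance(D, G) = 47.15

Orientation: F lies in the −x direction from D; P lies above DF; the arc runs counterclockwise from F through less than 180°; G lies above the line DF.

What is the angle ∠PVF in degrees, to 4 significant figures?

55.72°

D is at the origin; DF is horizontal with |DF| = 48.3 and F on the −x side, so F = (-48.30, 0.000). Since A1 is tangent to DF there, PF ⟂ DF, so P = F + (0, 13.3) = (-48.30, 13.30). Since PV ⟂ VG (tangency), |PG| = √(13.3² + 35.1²) = 37.54 regardless of where V sits on A1. So G lies on both circle(D, 47.15) and circle(P, 37.54); the above-DF intersection is G = (-23.09, 41.11). V is the foot of the tangent from G: V = (-35.92, 8.438).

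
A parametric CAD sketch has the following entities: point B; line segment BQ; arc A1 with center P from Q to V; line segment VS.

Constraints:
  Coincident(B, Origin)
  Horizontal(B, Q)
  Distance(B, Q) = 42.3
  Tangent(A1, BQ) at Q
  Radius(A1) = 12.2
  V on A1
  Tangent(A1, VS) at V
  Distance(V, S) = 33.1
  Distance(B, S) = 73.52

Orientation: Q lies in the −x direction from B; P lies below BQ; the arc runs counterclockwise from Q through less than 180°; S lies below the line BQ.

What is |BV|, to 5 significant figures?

55.289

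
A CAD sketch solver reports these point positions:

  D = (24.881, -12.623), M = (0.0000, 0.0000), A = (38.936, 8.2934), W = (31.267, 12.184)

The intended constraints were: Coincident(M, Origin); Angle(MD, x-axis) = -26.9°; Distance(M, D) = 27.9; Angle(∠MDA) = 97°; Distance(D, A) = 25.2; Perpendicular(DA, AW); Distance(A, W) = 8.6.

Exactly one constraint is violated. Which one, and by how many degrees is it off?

Perpendicular(DA, AW) — off by 7.00°.

M = (0.00, 0.00) ✓; MD at -26.90° ✓; |MD| = 27.90 ✓; ∠MDA = 97.00° ✓; |DA| = 25.20 ✓; ∠(DA, AW) = 97.00° ✗; |AW| = 8.599 ✓.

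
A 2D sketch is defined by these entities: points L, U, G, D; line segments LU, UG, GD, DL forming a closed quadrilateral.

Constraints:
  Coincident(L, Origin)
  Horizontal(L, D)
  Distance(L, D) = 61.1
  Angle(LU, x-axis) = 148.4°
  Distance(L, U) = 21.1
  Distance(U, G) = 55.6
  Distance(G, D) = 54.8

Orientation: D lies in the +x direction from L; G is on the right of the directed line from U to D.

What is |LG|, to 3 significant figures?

36.4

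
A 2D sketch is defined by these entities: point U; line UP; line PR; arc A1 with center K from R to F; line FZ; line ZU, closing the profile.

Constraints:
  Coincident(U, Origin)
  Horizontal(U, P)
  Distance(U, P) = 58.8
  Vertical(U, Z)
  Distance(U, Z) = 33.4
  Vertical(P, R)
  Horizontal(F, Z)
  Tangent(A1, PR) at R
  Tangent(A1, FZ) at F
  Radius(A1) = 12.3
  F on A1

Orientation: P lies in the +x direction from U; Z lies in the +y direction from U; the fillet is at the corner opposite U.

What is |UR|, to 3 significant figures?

62.5

U is at the origin; U and P share the same y with |UP| = 58.8 and P on the +x side, so P = (58.8, 0.00). U and Z share the same x with |UZ| = 33.4 and Z on the +y side, so Z = (0.00, 33.4). The virtual corner opposite U is at (58.8, 33.4). Since A1 is tangent to PR there, KR ⟂ PR and the tangent condition forces KF to be normal to FZ, with radius 12.3, so the center K sits 12.3 in from both sides at K = (46.5, 21.1). That places the tangent points at R = (58.8, 21.1) on PR and F = (46.5, 33.4) on FZ. Then |UR| = |R − U| = 62.5.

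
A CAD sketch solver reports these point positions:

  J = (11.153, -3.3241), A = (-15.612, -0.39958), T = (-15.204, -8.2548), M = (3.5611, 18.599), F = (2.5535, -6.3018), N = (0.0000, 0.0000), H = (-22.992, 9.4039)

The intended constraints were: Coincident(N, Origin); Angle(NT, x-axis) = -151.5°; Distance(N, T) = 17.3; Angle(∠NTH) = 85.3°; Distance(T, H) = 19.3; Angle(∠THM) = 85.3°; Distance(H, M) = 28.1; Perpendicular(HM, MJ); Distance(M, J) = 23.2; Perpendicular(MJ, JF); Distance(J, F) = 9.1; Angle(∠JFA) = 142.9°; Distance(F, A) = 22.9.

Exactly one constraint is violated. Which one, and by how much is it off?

Distance(F, A) = 22.9 — off by 3.80.

N = (0.00, 0.00) ✓; NT at -151.5° ✓; |NT| = 17.30 ✓; ∠NTH = 85.30° ✓; |TH| = 19.30 ✓; ∠THM = 85.30° ✓; |HM| = 28.10 ✓; ∠(HM, MJ) = 90.00° ✓; |MJ| = 23.20 ✓; ∠(MJ, JF) = 90.00° ✓; |JF| = 9.100 ✓; ∠JFA = 142.9° ✓; |FA| = 19.10 ✗.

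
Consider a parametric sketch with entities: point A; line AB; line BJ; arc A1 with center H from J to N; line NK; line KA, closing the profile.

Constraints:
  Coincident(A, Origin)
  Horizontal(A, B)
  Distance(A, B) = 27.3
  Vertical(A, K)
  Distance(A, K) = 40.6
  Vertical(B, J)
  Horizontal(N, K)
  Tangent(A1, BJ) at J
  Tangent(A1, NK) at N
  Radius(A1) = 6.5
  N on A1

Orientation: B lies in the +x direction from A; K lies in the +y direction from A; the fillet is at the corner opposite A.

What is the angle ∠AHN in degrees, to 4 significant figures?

148.6°

The virtual corner opposite A is at (27.30, 40.60). Tangency of A1 to BJ means the radius HJ is perpendicular to BJ and since A1 is tangent to NK there, HN ⟂ NK, with radius 6.5, so the center H sits 6.5 in from both sides at H = (20.80, 34.10). That places the tangent points at J = (27.30, 34.10) on BJ and N = (20.80, 40.60) on NK. Then cos ∠AHN = HA·HN / (|HA||HN|), giving 148.6°.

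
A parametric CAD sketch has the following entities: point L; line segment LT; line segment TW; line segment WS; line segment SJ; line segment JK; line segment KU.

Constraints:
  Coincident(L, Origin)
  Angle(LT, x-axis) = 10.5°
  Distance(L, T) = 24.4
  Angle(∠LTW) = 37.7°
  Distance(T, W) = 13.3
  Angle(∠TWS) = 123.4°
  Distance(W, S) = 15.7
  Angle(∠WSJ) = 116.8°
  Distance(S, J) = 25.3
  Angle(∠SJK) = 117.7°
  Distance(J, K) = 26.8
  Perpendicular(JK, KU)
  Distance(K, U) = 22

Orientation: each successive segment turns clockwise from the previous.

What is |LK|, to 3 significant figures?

41.4

L is at the origin; LT runs at 10.5° with length 24.4, so T = (24.0, 4.45). ∠LTW = 37.7° gives TW at -132° from the x-axis; with |TW| = 13.3, W = (15.1, -5.47). ∠TWS = 123.4° gives WS at 172° from the x-axis; with |WS| = 15.7, S = (-0.405, -3.17). ∠WSJ = 116.8° gives SJ at 108° from the x-axis; with |SJ| = 25.3, J = (-8.39, 20.8). ∠SJK = 117.7° gives JK at 46.1° from the x-axis; with |JK| = 26.8, K = (10.2, 40.1). Then |LK| = |K − L| = 41.4.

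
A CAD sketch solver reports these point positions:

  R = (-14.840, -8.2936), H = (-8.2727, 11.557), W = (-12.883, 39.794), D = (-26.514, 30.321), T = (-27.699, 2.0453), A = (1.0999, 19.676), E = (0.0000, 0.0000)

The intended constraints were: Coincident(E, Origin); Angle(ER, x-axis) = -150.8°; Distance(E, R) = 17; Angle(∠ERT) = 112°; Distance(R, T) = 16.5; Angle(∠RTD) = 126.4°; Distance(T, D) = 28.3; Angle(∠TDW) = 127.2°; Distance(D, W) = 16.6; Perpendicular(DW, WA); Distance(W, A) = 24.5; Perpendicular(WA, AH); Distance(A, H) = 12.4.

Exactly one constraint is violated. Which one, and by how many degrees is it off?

Perpendicular(WA, AH) — off by 6.10°.

E = (0.00, 0.00) ✓; ER at -150.8° ✓; |ER| = 17.00 ✓; ∠ERT = 112.0° ✓; |RT| = 16.50 ✓; ∠RTD = 126.4° ✓; |TD| = 28.30 ✓; ∠TDW = 127.2° ✓; |DW| = 16.60 ✓; ∠(DW, WA) = 90.00° ✓; |WA| = 24.50 ✓; ∠(WA, AH) = 83.90° ✗; |AH| = 12.40 ✓.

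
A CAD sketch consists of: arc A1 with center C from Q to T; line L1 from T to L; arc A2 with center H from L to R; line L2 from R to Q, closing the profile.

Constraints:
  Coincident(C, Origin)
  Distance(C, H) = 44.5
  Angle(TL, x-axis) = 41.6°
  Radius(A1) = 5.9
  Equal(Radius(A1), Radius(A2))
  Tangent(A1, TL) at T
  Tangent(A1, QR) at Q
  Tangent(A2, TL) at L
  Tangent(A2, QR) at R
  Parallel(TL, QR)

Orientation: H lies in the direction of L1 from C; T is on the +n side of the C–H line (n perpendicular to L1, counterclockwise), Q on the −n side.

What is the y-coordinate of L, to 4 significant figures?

33.96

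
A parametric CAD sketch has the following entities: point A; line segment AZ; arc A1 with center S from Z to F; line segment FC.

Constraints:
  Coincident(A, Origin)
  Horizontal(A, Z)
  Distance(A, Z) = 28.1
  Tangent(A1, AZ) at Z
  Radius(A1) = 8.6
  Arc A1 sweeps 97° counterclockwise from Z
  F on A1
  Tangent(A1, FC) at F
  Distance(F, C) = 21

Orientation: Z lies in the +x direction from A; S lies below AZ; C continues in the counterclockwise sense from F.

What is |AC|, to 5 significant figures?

37.672

A is at the origin; A and Z share the same y with |AZ| = 28.1 and Z on the +x side, so Z = (28.100, 0.0000). Tangency of A1 to AZ means the radius SZ is perpendicular to AZ, so S = Z + (0, -8.6) = (28.100, -8.6000). On A1, Z sits at bearing 90° from S; a 97° counterclockwise sweep puts F at bearing 187°, so F = S + 8.6·(cos 187°, sin 187°) = (19.564, -9.6481). Tangency of A1 to FC means the radius SF is perpendicular to FC, so FC runs along (−sin 187°, cos 187°); with |FC| = 21.0, C = (22.123, -30.492). Then |AC| = |C − A| = 37.672.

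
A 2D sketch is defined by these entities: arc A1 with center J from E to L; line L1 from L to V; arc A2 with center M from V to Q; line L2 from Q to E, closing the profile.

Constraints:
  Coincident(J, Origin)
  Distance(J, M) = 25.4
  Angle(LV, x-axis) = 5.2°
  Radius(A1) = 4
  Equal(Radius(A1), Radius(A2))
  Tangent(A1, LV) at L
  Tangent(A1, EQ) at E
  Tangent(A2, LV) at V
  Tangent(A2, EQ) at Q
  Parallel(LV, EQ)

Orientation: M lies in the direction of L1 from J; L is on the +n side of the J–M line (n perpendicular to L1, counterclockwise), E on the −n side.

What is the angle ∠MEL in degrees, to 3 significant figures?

81.1°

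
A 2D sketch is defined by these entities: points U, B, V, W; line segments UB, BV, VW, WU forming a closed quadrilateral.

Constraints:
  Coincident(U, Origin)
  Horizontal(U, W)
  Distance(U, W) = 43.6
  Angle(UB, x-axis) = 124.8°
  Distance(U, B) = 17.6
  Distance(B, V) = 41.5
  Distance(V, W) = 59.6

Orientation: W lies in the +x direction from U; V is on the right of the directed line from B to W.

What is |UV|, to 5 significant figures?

28.668

Checks: |BV| = 41.50 ✓; |VW| = 59.60 ✓.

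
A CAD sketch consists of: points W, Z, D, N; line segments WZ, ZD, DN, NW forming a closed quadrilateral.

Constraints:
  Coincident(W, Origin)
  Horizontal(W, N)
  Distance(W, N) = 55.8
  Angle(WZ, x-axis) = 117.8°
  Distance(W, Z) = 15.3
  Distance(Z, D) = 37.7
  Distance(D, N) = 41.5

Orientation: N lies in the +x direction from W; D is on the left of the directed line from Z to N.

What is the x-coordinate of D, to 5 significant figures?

26.888

Checks: |WN| = 55.80 ✓; |WZ| = 15.30 ✓; |ZD| = 37.70 ✓; |DN| = 41.50 ✓.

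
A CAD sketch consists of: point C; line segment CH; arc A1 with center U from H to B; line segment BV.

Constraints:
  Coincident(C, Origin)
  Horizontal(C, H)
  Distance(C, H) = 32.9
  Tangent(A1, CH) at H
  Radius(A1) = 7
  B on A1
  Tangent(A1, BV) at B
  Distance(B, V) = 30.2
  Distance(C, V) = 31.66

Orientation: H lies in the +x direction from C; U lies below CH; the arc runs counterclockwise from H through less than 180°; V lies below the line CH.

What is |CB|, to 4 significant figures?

27.09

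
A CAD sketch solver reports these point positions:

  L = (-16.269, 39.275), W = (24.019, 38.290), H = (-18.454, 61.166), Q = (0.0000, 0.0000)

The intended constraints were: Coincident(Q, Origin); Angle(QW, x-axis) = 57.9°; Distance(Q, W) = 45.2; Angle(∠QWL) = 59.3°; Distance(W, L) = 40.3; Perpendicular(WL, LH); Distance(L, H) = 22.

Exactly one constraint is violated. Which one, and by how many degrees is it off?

Perpendicular(WL, LH) — off by 7.10°.

Q = (0.00, 0.00) ✓; QW at 57.90° ✓; |QW| = 45.20 ✓; ∠QWL = 59.30° ✓; |WL| = 40.30 ✓; ∠(WL, LH) = 82.90° ✗; |LH| = 22.00 ✓.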